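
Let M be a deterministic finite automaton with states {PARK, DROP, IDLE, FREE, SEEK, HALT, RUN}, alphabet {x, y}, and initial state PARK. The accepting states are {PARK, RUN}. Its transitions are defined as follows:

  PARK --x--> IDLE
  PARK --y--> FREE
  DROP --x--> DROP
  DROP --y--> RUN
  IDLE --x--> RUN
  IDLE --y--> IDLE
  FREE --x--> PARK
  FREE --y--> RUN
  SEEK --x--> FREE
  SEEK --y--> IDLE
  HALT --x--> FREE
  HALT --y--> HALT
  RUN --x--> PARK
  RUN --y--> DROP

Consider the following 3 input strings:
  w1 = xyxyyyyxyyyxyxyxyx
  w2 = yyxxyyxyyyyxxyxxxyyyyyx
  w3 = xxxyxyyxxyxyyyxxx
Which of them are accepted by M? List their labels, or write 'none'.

w1, w2

w1:
  start at PARK
  read 'x': PARK → IDLE
  read 'y': IDLE → IDLE
  read 'x': IDLE → RUN
  read 'y': RUN → DROP
  read 'y': DROP → RUN
  read 'y': RUN → DROP
  read 'y': DROP → RUN
  read 'x': RUN → PARK
  read 'y': PARK → FREE
  read 'y': FREE → RUN
  read 'y': RUN → DROP
  read 'x': DROP → DROP
  read 'y': DROP → RUN
  read 'x': RUN → PARK
  read 'y': PARK → FREE
  read 'x': FREE → PARK
  read 'y': PARK → FREE
  read 'x': FREE → PARK
  end PARK, accepted
w2:
  start at PARK
  read 'y': PARK → FREE
  read 'y': FREE → RUN
  read 'x': RUN → PARK
  read 'x': PARK → IDLE
  read 'y': IDLE → IDLE
  read 'y': IDLE → IDLE
  read 'x': IDLE → RUN
  read 'y': RUN → DROP
  read 'y': DROP → RUN
  read 'y': RUN → DROP
  read 'y': DROP → RUN
  read 'x': RUN → PARK
  read 'x': PARK → IDLE
  read 'y': IDLE → IDLE
  read 'x': IDLE → RUN
  read 'x': RUN → PARK
  read 'x': PARK → IDLE
  read 'y': IDLE → IDLE
  read 'y': IDLE → IDLE
  read 'y': IDLE → IDLE
  read 'y': IDLE → IDLE
  read 'y': IDLE → IDLE
  read 'x': IDLE → RUN
  end RUN, accepted
w3:
  start at PARK
  read 'x': PARK → IDLE
  read 'x': IDLE → RUN
  read 'x': RUN → PARK
  read 'y': PARK → FREE
  read 'x': FREE → PARK
  read 'y': PARK → FREE
  read 'y': FREE → RUN
  read 'x': RUN → PARK
  read 'x': PARK → IDLE
  read 'y': IDLE → IDLE
  read 'x': IDLE → RUN
  read 'y': RUN → DROP
  read 'y': DROP → RUN
  read 'y': RUN → DROP
  read 'x': DROP → DROP
  read 'x': DROP → DROP
  read 'x': DROP → DROP
  end DROP, rejected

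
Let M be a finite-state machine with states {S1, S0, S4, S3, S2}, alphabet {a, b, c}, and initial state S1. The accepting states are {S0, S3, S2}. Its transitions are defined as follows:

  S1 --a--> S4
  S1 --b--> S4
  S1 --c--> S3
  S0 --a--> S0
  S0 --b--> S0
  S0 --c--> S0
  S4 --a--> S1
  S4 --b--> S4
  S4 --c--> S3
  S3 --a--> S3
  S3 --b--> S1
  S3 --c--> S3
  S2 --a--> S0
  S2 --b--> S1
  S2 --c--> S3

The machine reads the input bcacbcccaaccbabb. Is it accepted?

No

S1 → S4 → S3 → S3 → S3 → S1 → S3 → S3 → S3 → S3 → S3 → S3 → S3 → S1 → S4 → S4 → S4
End state S4 is not accepting.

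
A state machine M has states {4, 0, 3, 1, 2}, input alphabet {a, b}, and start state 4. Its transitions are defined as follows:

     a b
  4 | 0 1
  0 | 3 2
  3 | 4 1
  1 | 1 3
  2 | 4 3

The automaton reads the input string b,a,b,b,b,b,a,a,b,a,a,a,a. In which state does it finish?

start at 4
read 'b': 4 → 1
read 'a': 1 → 1
read 'b': 1 → 3
read 'b': 3 → 1
read 'b': 1 → 3
read 'b': 3 → 1
read 'a': 1 → 1
read 'a': 1 → 1
read 'b': 1 → 3
read 'a': 3 → 4
read 'a': 4 → 0
read 'a': 0 → 3
read 'a': 3 → 4

4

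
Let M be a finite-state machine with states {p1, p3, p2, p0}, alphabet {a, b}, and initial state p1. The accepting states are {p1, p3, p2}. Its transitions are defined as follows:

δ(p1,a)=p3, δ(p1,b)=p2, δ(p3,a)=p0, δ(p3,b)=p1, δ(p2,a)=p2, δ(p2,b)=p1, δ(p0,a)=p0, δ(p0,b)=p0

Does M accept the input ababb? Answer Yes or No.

start at p1
read 'a': p1 → p3
read 'b': p3 → p1
read 'a': p1 → p3
read 'b': p3 → p1
read 'b': p1 → p2
End state p2 is accepting.

Yes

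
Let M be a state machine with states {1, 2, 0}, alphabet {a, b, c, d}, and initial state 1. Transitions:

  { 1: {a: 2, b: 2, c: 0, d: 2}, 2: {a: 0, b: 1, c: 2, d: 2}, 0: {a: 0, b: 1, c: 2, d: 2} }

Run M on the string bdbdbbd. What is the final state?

1 → 2 → 2 → 1 → 2 → 1 → 2 → 2

2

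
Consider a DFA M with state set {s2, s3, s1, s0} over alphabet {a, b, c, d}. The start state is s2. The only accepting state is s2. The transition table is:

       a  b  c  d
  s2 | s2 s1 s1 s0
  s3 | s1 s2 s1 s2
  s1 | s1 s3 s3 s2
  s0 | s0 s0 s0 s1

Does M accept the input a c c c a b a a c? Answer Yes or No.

No

start at s2
read 'a': s2 → s2
read 'c': s2 → s1
read 'c': s1 → s3
read 'c': s3 → s1
read 'a': s1 → s1
read 'b': s1 → s3
read 'a': s3 → s1
read 'a': s1 → s1
read 'c': s1 → s3
End state s3 is not accepting.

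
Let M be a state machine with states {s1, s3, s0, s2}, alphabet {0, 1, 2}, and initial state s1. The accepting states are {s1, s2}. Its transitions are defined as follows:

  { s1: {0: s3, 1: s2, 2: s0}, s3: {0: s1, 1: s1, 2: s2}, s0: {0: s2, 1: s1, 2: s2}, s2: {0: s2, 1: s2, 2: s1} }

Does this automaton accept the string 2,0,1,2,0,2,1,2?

start at s1
read '2': s1 → s0
read '0': s0 → s2
read '1': s2 → s2
read '2': s2 → s1
read '0': s1 → s3
read '2': s3 → s2
read '1': s2 → s2
read '2': s2 → s1
End state s1 is accepting.

Yes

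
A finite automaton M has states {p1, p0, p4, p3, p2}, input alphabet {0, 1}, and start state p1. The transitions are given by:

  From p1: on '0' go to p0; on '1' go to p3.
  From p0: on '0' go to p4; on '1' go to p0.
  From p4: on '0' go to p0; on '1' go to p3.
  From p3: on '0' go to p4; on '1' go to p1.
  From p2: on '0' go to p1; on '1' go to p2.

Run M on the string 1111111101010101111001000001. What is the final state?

p1 → p3 → p1 → p3 → p1 → p3 → p1 → p3 → p1 → p0 → p0 → p4 → p3 → p4 → p3 → p4 → p3 → p1 → p3 → p1 → p0 → p4 → p3 → p4 → p0 → p4 → p0 → p4 → p3

p3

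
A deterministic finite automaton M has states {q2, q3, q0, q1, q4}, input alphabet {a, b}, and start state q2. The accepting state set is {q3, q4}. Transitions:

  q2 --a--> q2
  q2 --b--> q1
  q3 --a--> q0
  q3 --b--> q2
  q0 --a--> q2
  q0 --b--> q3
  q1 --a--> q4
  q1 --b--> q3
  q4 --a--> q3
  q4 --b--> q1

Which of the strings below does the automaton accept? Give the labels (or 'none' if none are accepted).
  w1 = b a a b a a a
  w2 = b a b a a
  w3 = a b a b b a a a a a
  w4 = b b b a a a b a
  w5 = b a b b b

w1: q2 → q1 → q4 → q3 → q2 → q2 → q2 → q2  → end q2, rejected
w2: q2 → q1 → q4 → q1 → q4 → q3  → end q3, accepted
w3: q2 → q2 → q1 → q4 → q1 → q3 → q0 → q2 → q2 → q2 → q2  → end q2, rejected
w4: q2 → q1 → q3 → q2 → q2 → q2 → q2 → q1 → q4  → end q4, accepted
w5: q2 → q1 → q4 → q1 → q3 → q2  → end q2, rejected

w2, w4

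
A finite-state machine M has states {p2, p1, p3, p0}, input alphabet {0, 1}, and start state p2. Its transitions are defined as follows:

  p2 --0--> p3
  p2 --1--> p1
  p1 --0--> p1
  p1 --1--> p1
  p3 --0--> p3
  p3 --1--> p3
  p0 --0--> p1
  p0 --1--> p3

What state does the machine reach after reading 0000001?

p3

Trace: p2 -0-> p3 -0-> p3 -0-> p3 -0-> p3 -0-> p3 -0-> p3 -1-> p3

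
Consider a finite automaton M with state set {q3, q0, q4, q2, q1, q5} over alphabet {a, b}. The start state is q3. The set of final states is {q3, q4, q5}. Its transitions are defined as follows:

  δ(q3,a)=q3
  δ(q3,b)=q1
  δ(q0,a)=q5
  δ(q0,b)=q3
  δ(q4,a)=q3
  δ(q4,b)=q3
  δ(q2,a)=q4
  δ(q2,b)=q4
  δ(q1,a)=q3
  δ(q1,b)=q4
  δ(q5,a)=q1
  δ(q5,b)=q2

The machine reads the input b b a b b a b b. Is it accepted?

Trace: q3 -b-> q1 -b-> q4 -a-> q3 -b-> q1 -b-> q4 -a-> q3 -b-> q1 -b-> q4
End state q4 is accepting.

Yes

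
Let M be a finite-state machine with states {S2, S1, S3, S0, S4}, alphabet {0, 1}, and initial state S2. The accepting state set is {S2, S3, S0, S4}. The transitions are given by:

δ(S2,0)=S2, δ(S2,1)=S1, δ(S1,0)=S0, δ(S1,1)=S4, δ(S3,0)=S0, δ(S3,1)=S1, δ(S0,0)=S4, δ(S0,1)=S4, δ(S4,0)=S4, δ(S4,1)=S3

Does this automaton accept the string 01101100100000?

S2 → S2 → S1 → S4 → S4 → S3 → S1 → S0 → S4 → S3 → S0 → S4 → S4 → S4 → S4
End state S4 is accepting.

Yes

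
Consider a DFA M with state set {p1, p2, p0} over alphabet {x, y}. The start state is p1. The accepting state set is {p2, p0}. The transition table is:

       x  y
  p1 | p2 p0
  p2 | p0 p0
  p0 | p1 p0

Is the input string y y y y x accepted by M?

No

p1 → p0 → p0 → p0 → p0 → p1
End state p1 is not accepting.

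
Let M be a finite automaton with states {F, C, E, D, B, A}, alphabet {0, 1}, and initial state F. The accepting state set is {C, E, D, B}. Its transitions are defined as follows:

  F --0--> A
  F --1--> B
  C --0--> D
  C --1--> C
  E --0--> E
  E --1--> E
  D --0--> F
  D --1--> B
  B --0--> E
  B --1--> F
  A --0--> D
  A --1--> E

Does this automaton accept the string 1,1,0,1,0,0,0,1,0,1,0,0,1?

Yes

F → B → F → A → E → E → E → E → E → E → E → E → E → E
End state E is accepting.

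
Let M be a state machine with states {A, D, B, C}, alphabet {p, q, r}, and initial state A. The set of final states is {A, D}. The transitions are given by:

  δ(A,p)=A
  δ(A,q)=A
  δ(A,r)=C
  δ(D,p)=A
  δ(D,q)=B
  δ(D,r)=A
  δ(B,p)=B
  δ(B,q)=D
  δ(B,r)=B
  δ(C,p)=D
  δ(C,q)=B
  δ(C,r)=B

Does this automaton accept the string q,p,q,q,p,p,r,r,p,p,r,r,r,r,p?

No

start at A
read 'q': A → A
read 'p': A → A
read 'q': A → A
read 'q': A → A
read 'p': A → A
read 'p': A → A
read 'r': A → C
read 'r': C → B
read 'p': B → B
read 'p': B → B
read 'r': B → B
read 'r': B → B
read 'r': B → B
read 'r': B → B
read 'p': B → B
End state B is not accepting.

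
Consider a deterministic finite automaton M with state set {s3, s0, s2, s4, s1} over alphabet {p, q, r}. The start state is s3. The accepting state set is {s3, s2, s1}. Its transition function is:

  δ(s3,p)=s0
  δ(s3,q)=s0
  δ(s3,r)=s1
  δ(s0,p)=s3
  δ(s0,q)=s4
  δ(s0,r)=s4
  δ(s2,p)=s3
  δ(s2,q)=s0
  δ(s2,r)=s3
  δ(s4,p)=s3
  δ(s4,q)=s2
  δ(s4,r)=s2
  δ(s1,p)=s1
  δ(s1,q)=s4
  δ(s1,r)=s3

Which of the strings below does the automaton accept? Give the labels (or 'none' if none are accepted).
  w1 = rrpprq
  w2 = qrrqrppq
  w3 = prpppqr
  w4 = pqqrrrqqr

w4

w1:
  start at s3
  read 'r': s3 → s1
  read 'r': s1 → s3
  read 'p': s3 → s0
  read 'p': s0 → s3
  read 'r': s3 → s1
  read 'q': s1 → s4
  end s4, rejected
w2:
  start at s3
  read 'q': s3 → s0
  read 'r': s0 → s4
  read 'r': s4 → s2
  read 'q': s2 → s0
  read 'r': s0 → s4
  read 'p': s4 → s3
  read 'p': s3 → s0
  read 'q': s0 → s4
  end s4, rejected
w3:
  start at s3
  read 'p': s3 → s0
  read 'r': s0 → s4
  read 'p': s4 → s3
  read 'p': s3 → s0
  read 'p': s0 → s3
  read 'q': s3 → s0
  read 'r': s0 → s4
  end s4, rejected
w4:
  start at s3
  read 'p': s3 → s0
  read 'q': s0 → s4
  read 'q': s4 → s2
  read 'r': s2 → s3
  read 'r': s3 → s1
  read 'r': s1 → s3
  read 'q': s3 → s0
  read 'q': s0 → s4
  read 'r': s4 → s2
  end s2, accepted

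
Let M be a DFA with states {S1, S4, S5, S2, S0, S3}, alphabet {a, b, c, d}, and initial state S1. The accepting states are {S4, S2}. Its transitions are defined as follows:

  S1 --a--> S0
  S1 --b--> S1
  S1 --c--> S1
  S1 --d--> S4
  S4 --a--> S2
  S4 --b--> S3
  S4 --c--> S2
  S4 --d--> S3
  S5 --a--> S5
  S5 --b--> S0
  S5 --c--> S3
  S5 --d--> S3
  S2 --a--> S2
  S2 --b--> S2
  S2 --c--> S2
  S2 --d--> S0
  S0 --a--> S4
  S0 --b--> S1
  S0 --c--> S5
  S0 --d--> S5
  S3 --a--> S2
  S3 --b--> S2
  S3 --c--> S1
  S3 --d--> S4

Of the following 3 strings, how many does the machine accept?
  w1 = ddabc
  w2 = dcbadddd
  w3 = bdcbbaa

3

w1:
  start at S1
  read 'd': S1 → S4
  read 'd': S4 → S3
  read 'a': S3 → S2
  read 'b': S2 → S2
  read 'c': S2 → S2
  end S2, accepted
w2:
  start at S1
  read 'd': S1 → S4
  read 'c': S4 → S2
  read 'b': S2 → S2
  read 'a': S2 → S2
  read 'd': S2 → S0
  read 'd': S0 → S5
  read 'd': S5 → S3
  read 'd': S3 → S4
  end S4, accepted
w3:
  start at S1
  read 'b': S1 → S1
  read 'd': S1 → S4
  read 'c': S4 → S2
  read 'b': S2 → S2
  read 'b': S2 → S2
  read 'a': S2 → S2
  read 'a': S2 → S2
  end S2, accepted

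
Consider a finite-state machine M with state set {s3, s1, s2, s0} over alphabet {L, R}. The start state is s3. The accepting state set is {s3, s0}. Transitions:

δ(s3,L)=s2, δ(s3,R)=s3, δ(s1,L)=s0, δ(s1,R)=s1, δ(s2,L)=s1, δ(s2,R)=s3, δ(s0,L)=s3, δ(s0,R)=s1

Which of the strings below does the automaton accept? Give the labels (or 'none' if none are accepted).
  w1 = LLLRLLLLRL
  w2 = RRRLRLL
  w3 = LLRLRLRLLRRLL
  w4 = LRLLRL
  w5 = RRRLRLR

w1:
  start at s3
  read 'L': s3 → s2
  read 'L': s2 → s1
  read 'L': s1 → s0
  read 'R': s0 → s1
  read 'L': s1 → s0
  read 'L': s0 → s3
  read 'L': s3 → s2
  read 'L': s2 → s1
  read 'R': s1 → s1
  read 'L': s1 → s0
  end s0, accepted
w2:
  start at s3
  read 'R': s3 → s3
  read 'R': s3 → s3
  read 'R': s3 → s3
  read 'L': s3 → s2
  read 'R': s2 → s3
  read 'L': s3 → s2
  read 'L': s2 → s1
  end s1, rejected
w3:
  start at s3
  read 'L': s3 → s2
  read 'L': s2 → s1
  read 'R': s1 → s1
  read 'L': s1 → s0
  read 'R': s0 → s1
  read 'L': s1 → s0
  read 'R': s0 → s1
  read 'L': s1 → s0
  read 'L': s0 → s3
  read 'R': s3 → s3
  read 'R': s3 → s3
  read 'L': s3 → s2
  read 'L': s2 → s1
  end s1, rejected
w4:
  start at s3
  read 'L': s3 → s2
  read 'R': s2 → s3
  read 'L': s3 → s2
  read 'L': s2 → s1
  read 'R': s1 → s1
  read 'L': s1 → s0
  end s0, accepted
w5:
  start at s3
  read 'R': s3 → s3
  read 'R': s3 → s3
  read 'R': s3 → s3
  read 'L': s3 → s2
  read 'R': s2 → s3
  read 'L': s3 → s2
  read 'R': s2 → s3
  end s3, accepted

w1, w4, w5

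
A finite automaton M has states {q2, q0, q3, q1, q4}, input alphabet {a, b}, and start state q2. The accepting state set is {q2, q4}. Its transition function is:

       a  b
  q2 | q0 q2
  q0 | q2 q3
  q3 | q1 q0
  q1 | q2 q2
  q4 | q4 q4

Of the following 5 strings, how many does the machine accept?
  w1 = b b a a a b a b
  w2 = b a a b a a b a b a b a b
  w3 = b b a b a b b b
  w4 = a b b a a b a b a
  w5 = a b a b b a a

3

w1: Trace: q2 -b-> q2 -b-> q2 -a-> q0 -a-> q2 -a-> q0 -b-> q3 -a-> q1 -b-> q2  → end q2, accepted
w2: Trace: q2 -b-> q2 -a-> q0 -a-> q2 -b-> q2 -a-> q0 -a-> q2 -b-> q2 -a-> q0 -b-> q3 -a-> q1 -b-> q2 -a-> q0 -b-> q3  → end q3, rejected
w3: Trace: q2 -b-> q2 -b-> q2 -a-> q0 -b-> q3 -a-> q1 -b-> q2 -b-> q2 -b-> q2  → end q2, accepted
w4: Trace: q2 -a-> q0 -b-> q3 -b-> q0 -a-> q2 -a-> q0 -b-> q3 -a-> q1 -b-> q2 -a-> q0  → end q0, rejected
w5: Trace: q2 -a-> q0 -b-> q3 -a-> q1 -b-> q2 -b-> q2 -a-> q0 -a-> q2  → end q2, accepted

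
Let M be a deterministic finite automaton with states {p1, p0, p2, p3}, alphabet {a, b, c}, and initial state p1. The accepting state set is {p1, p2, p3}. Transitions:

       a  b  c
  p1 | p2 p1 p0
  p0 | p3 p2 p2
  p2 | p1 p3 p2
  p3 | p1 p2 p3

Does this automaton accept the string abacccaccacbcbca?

start at p1
read 'a': p1 → p2
read 'b': p2 → p3
read 'a': p3 → p1
read 'c': p1 → p0
read 'c': p0 → p2
read 'c': p2 → p2
read 'a': p2 → p1
read 'c': p1 → p0
read 'c': p0 → p2
read 'a': p2 → p1
read 'c': p1 → p0
read 'b': p0 → p2
read 'c': p2 → p2
read 'b': p2 → p3
read 'c': p3 → p3
read 'a': p3 → p1
End state p1 is accepting.

Yes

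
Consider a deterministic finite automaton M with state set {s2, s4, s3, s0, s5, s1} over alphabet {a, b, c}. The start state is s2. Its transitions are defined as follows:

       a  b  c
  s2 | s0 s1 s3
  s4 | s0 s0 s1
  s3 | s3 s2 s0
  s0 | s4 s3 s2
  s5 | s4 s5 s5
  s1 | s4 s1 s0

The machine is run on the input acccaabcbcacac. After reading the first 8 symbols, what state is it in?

start at s2
read 'a': s2 → s0
read 'c': s0 → s2
read 'c': s2 → s3
read 'c': s3 → s0
read 'a': s0 → s4
read 'a': s4 → s0
read 'b': s0 → s3
read 'c': s3 → s0
After 8 symbols: s0.

s0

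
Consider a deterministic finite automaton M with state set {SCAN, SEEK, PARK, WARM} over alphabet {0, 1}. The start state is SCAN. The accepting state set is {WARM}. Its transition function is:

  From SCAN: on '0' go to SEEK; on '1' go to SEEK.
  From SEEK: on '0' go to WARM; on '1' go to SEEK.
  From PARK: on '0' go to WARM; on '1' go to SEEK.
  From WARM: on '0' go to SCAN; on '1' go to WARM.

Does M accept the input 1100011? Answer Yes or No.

No

Trace: SCAN -1-> SEEK -1-> SEEK -0-> WARM -0-> SCAN -0-> SEEK -1-> SEEK -1-> SEEK
End state SEEK is not accepting.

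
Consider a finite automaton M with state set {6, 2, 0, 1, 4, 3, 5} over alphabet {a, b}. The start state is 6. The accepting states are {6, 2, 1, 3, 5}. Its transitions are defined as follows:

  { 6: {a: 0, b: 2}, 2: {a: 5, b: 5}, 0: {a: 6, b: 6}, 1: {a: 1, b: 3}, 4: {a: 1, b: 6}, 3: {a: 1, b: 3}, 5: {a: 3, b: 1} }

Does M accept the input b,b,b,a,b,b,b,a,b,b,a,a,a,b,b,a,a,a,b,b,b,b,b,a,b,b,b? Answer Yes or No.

Trace: 6 -b-> 2 -b-> 5 -b-> 1 -a-> 1 -b-> 3 -b-> 3 -b-> 3 -a-> 1 -b-> 3 -b-> 3 -a-> 1 -a-> 1 -a-> 1 -b-> 3 -b-> 3 -a-> 1 -a-> 1 -a-> 1 -b-> 3 -b-> 3 -b-> 3 -b-> 3 -b-> 3 -a-> 1 -b-> 3 -b-> 3 -b-> 3
End state 3 is accepting.

Yes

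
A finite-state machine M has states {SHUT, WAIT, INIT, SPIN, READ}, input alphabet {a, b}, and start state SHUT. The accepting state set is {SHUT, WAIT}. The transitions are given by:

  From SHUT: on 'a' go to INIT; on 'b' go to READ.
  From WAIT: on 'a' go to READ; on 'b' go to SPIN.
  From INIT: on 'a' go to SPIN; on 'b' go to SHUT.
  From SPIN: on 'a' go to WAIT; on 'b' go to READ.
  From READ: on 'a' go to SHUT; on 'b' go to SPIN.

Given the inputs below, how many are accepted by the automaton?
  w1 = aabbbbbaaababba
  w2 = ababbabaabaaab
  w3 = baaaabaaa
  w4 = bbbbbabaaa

w1: Trace: SHUT -a-> INIT -a-> SPIN -b-> READ -b-> SPIN -b-> READ -b-> SPIN -b-> READ -a-> SHUT -a-> INIT -a-> SPIN -b-> READ -a-> SHUT -b-> READ -b-> SPIN -a-> WAIT  → end WAIT, accepted
w2: Trace: SHUT -a-> INIT -b-> SHUT -a-> INIT -b-> SHUT -b-> READ -a-> SHUT -b-> READ -a-> SHUT -a-> INIT -b-> SHUT -a-> INIT -a-> SPIN -a-> WAIT -b-> SPIN  → end SPIN, rejected
w3: Trace: SHUT -b-> READ -a-> SHUT -a-> INIT -a-> SPIN -a-> WAIT -b-> SPIN -a-> WAIT -a-> READ -a-> SHUT  → end SHUT, accepted
w4: Trace: SHUT -b-> READ -b-> SPIN -b-> READ -b-> SPIN -b-> READ -a-> SHUT -b-> READ -a-> SHUT -a-> INIT -a-> SPIN  → end SPIN, rejected

2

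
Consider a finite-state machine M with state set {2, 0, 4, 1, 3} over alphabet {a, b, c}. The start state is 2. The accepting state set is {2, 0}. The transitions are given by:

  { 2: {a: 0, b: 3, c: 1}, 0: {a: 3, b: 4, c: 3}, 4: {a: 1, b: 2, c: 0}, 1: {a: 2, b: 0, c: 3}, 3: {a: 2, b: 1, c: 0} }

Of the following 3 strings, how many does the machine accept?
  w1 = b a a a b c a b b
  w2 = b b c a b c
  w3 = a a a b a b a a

2

w1: Trace: 2 -b-> 3 -a-> 2 -a-> 0 -a-> 3 -b-> 1 -c-> 3 -a-> 2 -b-> 3 -b-> 1  → end 1, rejected
w2: Trace: 2 -b-> 3 -b-> 1 -c-> 3 -a-> 2 -b-> 3 -c-> 0  → end 0, accepted
w3: Trace: 2 -a-> 0 -a-> 3 -a-> 2 -b-> 3 -a-> 2 -b-> 3 -a-> 2 -a-> 0  → end 0, accepted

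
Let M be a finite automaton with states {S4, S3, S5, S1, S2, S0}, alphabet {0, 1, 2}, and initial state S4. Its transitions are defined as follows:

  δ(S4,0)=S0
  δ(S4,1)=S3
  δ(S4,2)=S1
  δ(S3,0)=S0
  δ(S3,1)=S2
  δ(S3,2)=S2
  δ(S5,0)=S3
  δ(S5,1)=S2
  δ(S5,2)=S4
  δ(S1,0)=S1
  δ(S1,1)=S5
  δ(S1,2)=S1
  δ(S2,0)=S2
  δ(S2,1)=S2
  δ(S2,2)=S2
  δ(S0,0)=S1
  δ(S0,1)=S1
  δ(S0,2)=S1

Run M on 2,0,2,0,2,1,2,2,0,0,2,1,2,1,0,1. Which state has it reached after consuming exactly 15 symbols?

S4 → S1 → S1 → S1 → S1 → S1 → S5 → S4 → S1 → S1 → S1 → S1 → S5 → S4 → S3 → S0
After 15 symbols: S0.

S0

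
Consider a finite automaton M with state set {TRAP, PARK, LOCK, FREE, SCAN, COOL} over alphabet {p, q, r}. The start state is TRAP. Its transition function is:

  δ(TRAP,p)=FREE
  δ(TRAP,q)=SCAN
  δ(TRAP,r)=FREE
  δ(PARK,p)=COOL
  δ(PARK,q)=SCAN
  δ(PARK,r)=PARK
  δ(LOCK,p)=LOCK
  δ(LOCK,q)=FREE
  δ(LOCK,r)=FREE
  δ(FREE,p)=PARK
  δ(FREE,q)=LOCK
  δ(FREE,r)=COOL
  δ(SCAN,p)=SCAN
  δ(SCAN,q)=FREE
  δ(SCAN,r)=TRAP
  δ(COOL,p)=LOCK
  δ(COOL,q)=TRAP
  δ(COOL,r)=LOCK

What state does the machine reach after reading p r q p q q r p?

start at TRAP
read 'p': TRAP → FREE
read 'r': FREE → COOL
read 'q': COOL → TRAP
read 'p': TRAP → FREE
read 'q': FREE → LOCK
read 'q': LOCK → FREE
read 'r': FREE → COOL
read 'p': COOL → LOCK

LOCK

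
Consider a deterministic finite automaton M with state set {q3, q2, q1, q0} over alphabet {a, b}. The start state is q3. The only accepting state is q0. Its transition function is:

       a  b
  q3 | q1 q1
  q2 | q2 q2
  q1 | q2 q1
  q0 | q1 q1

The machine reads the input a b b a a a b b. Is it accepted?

Trace: q3 -a-> q1 -b-> q1 -b-> q1 -a-> q2 -a-> q2 -a-> q2 -b-> q2 -b-> q2
End state q2 is not accepting.

No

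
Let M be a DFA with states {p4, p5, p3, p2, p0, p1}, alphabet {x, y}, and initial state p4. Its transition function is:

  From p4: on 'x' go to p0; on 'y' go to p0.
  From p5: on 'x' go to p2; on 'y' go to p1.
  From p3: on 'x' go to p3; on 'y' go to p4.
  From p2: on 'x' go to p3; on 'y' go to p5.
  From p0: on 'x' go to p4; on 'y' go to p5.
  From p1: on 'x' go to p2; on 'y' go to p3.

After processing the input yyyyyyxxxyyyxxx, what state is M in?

Trace: p4 -y-> p0 -y-> p5 -y-> p1 -y-> p3 -y-> p4 -y-> p0 -x-> p4 -x-> p0 -x-> p4 -y-> p0 -y-> p5 -y-> p1 -x-> p2 -x-> p3 -x-> p3

p3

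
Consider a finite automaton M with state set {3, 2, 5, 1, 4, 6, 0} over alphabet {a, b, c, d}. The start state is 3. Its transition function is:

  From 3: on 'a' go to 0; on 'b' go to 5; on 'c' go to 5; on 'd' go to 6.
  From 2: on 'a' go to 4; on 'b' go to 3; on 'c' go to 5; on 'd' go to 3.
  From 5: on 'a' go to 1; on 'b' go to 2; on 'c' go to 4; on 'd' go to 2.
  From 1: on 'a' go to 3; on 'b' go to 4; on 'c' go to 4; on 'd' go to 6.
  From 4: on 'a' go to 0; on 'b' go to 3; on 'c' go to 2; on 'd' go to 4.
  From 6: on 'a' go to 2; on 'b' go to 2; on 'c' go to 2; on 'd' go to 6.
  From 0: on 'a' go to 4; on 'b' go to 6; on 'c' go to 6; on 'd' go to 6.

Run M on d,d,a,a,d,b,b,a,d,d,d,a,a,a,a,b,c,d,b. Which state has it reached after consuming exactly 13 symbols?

4

Trace: 3 -d-> 6 -d-> 6 -a-> 2 -a-> 4 -d-> 4 -b-> 3 -b-> 5 -a-> 1 -d-> 6 -d-> 6 -d-> 6 -a-> 2 -a-> 4
After 13 symbols: 4.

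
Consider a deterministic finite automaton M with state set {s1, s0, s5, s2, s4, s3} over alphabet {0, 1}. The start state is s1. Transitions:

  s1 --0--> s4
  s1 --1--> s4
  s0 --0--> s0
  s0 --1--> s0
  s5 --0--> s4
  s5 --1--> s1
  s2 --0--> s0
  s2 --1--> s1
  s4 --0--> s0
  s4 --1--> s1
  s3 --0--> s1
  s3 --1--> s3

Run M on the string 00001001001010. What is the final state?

s0

s1 → s4 → s0 → s0 → s0 → s0 → s0 → s0 → s0 → s0 → s0 → s0 → s0 → s0 → s0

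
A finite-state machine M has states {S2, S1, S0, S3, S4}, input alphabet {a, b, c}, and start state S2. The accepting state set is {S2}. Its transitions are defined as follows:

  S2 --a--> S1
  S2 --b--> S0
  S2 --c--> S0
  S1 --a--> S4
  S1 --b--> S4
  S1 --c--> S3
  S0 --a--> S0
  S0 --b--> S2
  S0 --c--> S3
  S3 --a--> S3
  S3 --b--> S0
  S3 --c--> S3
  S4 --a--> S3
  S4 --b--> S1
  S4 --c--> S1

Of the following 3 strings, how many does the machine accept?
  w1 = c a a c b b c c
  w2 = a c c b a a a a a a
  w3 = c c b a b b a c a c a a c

w1: Trace: S2 -c-> S0 -a-> S0 -a-> S0 -c-> S3 -b-> S0 -b-> S2 -c-> S0 -c-> S3  → end S3, rejected
w2: Trace: S2 -a-> S1 -c-> S3 -c-> S3 -b-> S0 -a-> S0 -a-> S0 -a-> S0 -a-> S0 -a-> S0 -a-> S0  → end S0, rejected
w3: Trace: S2 -c-> S0 -c-> S3 -b-> S0 -a-> S0 -b-> S2 -b-> S0 -a-> S0 -c-> S3 -a-> S3 -c-> S3 -a-> S3 -a-> S3 -c-> S3  → end S3, rejected

0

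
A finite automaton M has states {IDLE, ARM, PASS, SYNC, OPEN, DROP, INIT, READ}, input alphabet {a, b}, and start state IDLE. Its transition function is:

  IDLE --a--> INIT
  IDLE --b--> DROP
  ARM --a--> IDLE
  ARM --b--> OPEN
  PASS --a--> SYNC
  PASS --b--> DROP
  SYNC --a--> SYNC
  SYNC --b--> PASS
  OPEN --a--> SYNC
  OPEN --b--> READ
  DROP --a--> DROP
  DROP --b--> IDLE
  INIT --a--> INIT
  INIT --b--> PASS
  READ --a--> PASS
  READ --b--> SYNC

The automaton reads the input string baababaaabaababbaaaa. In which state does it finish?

DROP

start at IDLE
read 'b': IDLE → DROP
read 'a': DROP → DROP
read 'a': DROP → DROP
read 'b': DROP → IDLE
read 'a': IDLE → INIT
read 'b': INIT → PASS
read 'a': PASS → SYNC
read 'a': SYNC → SYNC
read 'a': SYNC → SYNC
read 'b': SYNC → PASS
read 'a': PASS → SYNC
read 'a': SYNC → SYNC
read 'b': SYNC → PASS
read 'a': PASS → SYNC
read 'b': SYNC → PASS
read 'b': PASS → DROP
read 'a': DROP → DROP
read 'a': DROP → DROP
read 'a': DROP → DROP
read 'a': DROP → DROP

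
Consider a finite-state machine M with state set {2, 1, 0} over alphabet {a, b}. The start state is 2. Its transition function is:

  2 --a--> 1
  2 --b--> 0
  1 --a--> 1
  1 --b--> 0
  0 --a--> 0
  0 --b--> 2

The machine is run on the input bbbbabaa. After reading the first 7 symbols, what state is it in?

2 → 0 → 2 → 0 → 2 → 1 → 0 → 0
After 7 symbols: 0.

0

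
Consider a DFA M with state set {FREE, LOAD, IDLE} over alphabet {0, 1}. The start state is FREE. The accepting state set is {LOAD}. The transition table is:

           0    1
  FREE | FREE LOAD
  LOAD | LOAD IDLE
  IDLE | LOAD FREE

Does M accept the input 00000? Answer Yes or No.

No

Trace: FREE -0-> FREE -0-> FREE -0-> FREE -0-> FREE -0-> FREE
End state FREE is not accepting.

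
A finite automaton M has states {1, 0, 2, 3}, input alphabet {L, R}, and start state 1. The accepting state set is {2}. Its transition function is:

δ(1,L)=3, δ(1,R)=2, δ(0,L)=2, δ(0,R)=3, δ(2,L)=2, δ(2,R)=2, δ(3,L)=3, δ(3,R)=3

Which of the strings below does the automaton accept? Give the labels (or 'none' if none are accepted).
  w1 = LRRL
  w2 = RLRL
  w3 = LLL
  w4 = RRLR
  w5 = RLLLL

w2, w4, w5

w1: Trace: 1 -L-> 3 -R-> 3 -R-> 3 -L-> 3  → end 3, rejected
w2: Trace: 1 -R-> 2 -L-> 2 -R-> 2 -L-> 2  → end 2, accepted
w3: Trace: 1 -L-> 3 -L-> 3 -L-> 3  → end 3, rejected
w4: Trace: 1 -R-> 2 -R-> 2 -L-> 2 -R-> 2  → end 2, accepted
w5: Trace: 1 -R-> 2 -L-> 2 -L-> 2 -L-> 2 -L-> 2  → end 2, accepted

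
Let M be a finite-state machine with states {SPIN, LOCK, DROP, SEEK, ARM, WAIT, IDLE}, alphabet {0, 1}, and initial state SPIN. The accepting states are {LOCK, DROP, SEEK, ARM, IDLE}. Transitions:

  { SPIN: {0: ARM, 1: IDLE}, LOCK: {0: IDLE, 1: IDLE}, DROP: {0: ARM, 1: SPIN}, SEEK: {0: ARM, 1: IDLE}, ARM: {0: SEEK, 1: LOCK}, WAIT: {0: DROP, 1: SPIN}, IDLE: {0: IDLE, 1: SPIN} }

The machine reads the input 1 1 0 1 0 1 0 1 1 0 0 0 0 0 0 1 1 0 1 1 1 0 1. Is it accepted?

Trace: SPIN -1-> IDLE -1-> SPIN -0-> ARM -1-> LOCK -0-> IDLE -1-> SPIN -0-> ARM -1-> LOCK -1-> IDLE -0-> IDLE -0-> IDLE -0-> IDLE -0-> IDLE -0-> IDLE -0-> IDLE -1-> SPIN -1-> IDLE -0-> IDLE -1-> SPIN -1-> IDLE -1-> SPIN -0-> ARM -1-> LOCK
End state LOCK is accepting.

Yes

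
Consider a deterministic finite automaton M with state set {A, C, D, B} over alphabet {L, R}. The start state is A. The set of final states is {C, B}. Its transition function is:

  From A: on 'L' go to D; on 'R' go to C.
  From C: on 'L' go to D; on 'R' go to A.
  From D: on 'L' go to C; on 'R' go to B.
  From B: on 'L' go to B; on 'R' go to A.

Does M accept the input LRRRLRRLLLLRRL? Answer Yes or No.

No

start at A
read 'L': A → D
read 'R': D → B
read 'R': B → A
read 'R': A → C
read 'L': C → D
read 'R': D → B
read 'R': B → A
read 'L': A → D
read 'L': D → C
read 'L': C → D
read 'L': D → C
read 'R': C → A
read 'R': A → C
read 'L': C → D
End state D is not accepting.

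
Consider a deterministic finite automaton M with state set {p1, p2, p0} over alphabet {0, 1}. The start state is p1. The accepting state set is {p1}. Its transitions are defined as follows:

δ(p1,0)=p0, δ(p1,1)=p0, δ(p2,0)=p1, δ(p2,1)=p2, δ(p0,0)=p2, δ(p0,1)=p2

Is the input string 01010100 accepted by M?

start at p1
read '0': p1 → p0
read '1': p0 → p2
read '0': p2 → p1
read '1': p1 → p0
read '0': p0 → p2
read '1': p2 → p2
read '0': p2 → p1
read '0': p1 → p0
End state p0 is not accepting.

No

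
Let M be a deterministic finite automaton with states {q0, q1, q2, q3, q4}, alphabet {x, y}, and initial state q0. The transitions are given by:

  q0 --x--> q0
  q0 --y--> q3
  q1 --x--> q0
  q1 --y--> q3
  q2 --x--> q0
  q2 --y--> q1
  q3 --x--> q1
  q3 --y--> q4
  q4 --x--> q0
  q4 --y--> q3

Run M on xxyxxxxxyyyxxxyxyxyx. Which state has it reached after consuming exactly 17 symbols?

q3

q0 → q0 → q0 → q3 → q1 → q0 → q0 → q0 → q0 → q3 → q4 → q3 → q1 → q0 → q0 → q3 → q1 → q3
After 17 symbols: q3.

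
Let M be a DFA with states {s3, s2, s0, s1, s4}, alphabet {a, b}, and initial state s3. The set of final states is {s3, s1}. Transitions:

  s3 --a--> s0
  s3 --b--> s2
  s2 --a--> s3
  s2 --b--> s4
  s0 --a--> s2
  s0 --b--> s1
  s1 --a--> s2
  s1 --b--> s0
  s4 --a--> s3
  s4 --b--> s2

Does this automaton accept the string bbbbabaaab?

start at s3
read 'b': s3 → s2
read 'b': s2 → s4
read 'b': s4 → s2
read 'b': s2 → s4
read 'a': s4 → s3
read 'b': s3 → s2
read 'a': s2 → s3
read 'a': s3 → s0
read 'a': s0 → s2
read 'b': s2 → s4
End state s4 is not accepting.

No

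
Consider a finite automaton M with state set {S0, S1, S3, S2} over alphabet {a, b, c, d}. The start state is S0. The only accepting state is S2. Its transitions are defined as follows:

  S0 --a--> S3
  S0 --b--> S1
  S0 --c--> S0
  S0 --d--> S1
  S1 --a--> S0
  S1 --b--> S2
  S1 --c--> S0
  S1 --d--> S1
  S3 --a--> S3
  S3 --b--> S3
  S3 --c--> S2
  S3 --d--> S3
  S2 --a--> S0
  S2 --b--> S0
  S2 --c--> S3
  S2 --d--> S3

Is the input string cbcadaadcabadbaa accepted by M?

No

start at S0
read 'c': S0 → S0
read 'b': S0 → S1
read 'c': S1 → S0
read 'a': S0 → S3
read 'd': S3 → S3
read 'a': S3 → S3
read 'a': S3 → S3
read 'd': S3 → S3
read 'c': S3 → S2
read 'a': S2 → S0
read 'b': S0 → S1
read 'a': S1 → S0
read 'd': S0 → S1
read 'b': S1 → S2
read 'a': S2 → S0
read 'a': S0 → S3
End state S3 is not accepting.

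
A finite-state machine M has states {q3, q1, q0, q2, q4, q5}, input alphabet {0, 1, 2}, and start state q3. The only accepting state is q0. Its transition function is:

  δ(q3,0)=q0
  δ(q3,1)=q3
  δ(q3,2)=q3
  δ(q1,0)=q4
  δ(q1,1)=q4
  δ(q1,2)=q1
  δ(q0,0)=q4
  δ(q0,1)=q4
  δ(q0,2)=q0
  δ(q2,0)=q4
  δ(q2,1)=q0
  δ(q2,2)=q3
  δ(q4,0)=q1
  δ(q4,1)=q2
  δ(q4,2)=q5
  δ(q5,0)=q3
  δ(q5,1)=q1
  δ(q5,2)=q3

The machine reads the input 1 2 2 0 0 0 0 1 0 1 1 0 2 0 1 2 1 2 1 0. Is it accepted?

Yes

start at q3
read '1': q3 → q3
read '2': q3 → q3
read '2': q3 → q3
read '0': q3 → q0
read '0': q0 → q4
read '0': q4 → q1
read '0': q1 → q4
read '1': q4 → q2
read '0': q2 → q4
read '1': q4 → q2
read '1': q2 → q0
read '0': q0 → q4
read '2': q4 → q5
read '0': q5 → q3
read '1': q3 → q3
read '2': q3 → q3
read '1': q3 → q3
read '2': q3 → q3
read '1': q3 → q3
read '0': q3 → q0
End state q0 is accepting.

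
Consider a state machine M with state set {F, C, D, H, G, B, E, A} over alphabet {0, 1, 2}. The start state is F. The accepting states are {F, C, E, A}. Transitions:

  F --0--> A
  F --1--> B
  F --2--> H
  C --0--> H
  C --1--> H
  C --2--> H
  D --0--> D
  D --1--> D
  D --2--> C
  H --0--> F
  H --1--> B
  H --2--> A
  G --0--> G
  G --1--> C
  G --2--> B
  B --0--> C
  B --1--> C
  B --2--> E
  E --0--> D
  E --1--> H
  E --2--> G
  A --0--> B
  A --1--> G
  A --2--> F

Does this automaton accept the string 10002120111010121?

Trace: F -1-> B -0-> C -0-> H -0-> F -2-> H -1-> B -2-> E -0-> D -1-> D -1-> D -1-> D -0-> D -1-> D -0-> D -1-> D -2-> C -1-> H
End state H is not accepting.

No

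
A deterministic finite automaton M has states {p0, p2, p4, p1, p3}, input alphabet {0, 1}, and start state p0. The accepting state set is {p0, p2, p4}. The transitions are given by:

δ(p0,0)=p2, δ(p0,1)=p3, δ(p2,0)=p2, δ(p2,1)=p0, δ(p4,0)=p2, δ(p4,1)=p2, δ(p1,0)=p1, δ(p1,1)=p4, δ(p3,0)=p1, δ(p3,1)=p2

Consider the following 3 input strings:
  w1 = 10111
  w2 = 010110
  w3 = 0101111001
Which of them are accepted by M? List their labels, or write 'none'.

w1: p0 → p3 → p1 → p4 → p2 → p0  → end p0, accepted
w2: p0 → p2 → p0 → p2 → p0 → p3 → p1  → end p1, rejected
w3: p0 → p2 → p0 → p2 → p0 → p3 → p2 → p0 → p2 → p2 → p0  → end p0, accepted

w1, w3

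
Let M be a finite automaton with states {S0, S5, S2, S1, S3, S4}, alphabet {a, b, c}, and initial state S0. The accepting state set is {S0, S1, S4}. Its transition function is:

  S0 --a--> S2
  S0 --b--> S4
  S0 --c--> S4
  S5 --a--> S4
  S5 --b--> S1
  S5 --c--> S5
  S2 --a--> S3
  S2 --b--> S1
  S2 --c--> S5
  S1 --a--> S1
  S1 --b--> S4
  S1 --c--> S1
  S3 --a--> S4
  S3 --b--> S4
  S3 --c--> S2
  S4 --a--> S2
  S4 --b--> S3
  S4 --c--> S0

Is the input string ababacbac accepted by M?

Yes

Trace: S0 -a-> S2 -b-> S1 -a-> S1 -b-> S4 -a-> S2 -c-> S5 -b-> S1 -a-> S1 -c-> S1
End state S1 is accepting.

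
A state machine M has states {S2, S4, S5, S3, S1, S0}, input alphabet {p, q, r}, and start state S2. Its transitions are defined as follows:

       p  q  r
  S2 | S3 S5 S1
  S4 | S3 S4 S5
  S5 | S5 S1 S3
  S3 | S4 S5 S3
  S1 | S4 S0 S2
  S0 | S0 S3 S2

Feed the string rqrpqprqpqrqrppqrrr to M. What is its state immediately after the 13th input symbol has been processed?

start at S2
read 'r': S2 → S1
read 'q': S1 → S0
read 'r': S0 → S2
read 'p': S2 → S3
read 'q': S3 → S5
read 'p': S5 → S5
read 'r': S5 → S3
read 'q': S3 → S5
read 'p': S5 → S5
read 'q': S5 → S1
read 'r': S1 → S2
read 'q': S2 → S5
read 'r': S5 → S3
After 13 symbols: S3.

S3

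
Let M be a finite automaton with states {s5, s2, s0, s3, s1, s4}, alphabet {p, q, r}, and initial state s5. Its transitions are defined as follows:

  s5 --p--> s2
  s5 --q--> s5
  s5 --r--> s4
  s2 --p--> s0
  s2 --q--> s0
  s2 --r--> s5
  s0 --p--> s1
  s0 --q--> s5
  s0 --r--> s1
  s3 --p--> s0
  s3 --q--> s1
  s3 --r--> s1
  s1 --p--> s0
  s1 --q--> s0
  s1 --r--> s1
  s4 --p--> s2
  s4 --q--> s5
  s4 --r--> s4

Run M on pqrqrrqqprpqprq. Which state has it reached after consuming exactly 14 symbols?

start at s5
read 'p': s5 → s2
read 'q': s2 → s0
read 'r': s0 → s1
read 'q': s1 → s0
read 'r': s0 → s1
read 'r': s1 → s1
read 'q': s1 → s0
read 'q': s0 → s5
read 'p': s5 → s2
read 'r': s2 → s5
read 'p': s5 → s2
read 'q': s2 → s0
read 'p': s0 → s1
read 'r': s1 → s1
After 14 symbols: s1.

s1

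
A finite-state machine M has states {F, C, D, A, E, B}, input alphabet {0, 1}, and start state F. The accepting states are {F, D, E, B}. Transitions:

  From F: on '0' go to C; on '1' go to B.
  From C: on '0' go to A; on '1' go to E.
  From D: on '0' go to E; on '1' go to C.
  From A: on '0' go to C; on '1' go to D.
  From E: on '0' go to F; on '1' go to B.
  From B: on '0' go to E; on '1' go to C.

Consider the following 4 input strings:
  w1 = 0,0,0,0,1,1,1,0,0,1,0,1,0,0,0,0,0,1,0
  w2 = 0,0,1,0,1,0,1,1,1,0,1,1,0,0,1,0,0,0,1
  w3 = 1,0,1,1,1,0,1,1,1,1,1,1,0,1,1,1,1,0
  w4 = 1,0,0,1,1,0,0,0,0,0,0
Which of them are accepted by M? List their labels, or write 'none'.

w1, w2, w3

w1: F → C → A → C → A → D → C → E → F → C → E → F → B → E → F → C → A → C → E → F  → end F, accepted
w2: F → C → A → D → E → B → E → B → C → E → F → B → C → A → C → E → F → C → A → D  → end D, accepted
w3: F → B → E → B → C → E → F → B → C → E → B → C → E → F → B → C → E → B → E  → end E, accepted
w4: F → B → E → F → B → C → A → C → A → C → A → C  → end C, rejected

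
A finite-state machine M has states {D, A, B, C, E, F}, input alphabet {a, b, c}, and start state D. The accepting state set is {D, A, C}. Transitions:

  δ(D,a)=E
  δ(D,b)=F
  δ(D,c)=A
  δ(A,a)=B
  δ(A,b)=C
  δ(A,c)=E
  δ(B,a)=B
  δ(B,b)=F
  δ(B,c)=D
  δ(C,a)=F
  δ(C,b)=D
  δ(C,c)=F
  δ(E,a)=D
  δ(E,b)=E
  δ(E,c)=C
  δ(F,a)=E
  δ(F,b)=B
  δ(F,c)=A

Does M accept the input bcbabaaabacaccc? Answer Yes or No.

start at D
read 'b': D → F
read 'c': F → A
read 'b': A → C
read 'a': C → F
read 'b': F → B
read 'a': B → B
read 'a': B → B
read 'a': B → B
read 'b': B → F
read 'a': F → E
read 'c': E → C
read 'a': C → F
read 'c': F → A
read 'c': A → E
read 'c': E → C
End state C is accepting.

Yes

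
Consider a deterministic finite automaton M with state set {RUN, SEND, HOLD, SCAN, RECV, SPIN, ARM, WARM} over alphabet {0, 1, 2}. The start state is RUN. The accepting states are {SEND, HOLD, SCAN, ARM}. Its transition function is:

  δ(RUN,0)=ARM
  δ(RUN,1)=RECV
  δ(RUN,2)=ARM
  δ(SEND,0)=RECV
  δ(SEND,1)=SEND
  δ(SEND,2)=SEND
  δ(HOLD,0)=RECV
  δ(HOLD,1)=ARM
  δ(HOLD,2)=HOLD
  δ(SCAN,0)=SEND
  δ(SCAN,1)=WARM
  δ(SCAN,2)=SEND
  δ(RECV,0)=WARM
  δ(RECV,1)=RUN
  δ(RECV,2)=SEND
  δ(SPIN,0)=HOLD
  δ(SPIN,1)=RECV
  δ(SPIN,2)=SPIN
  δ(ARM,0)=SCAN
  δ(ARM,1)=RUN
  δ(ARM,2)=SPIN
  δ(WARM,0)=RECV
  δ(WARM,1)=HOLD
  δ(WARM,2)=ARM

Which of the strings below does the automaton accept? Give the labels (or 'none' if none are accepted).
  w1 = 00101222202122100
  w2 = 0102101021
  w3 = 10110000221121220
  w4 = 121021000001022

w1: Trace: RUN -0-> ARM -0-> SCAN -1-> WARM -0-> RECV -1-> RUN -2-> ARM -2-> SPIN -2-> SPIN -2-> SPIN -0-> HOLD -2-> HOLD -1-> ARM -2-> SPIN -2-> SPIN -1-> RECV -0-> WARM -0-> RECV  → end RECV, rejected
w2: Trace: RUN -0-> ARM -1-> RUN -0-> ARM -2-> SPIN -1-> RECV -0-> WARM -1-> HOLD -0-> RECV -2-> SEND -1-> SEND  → end SEND, accepted
w3: Trace: RUN -1-> RECV -0-> WARM -1-> HOLD -1-> ARM -0-> SCAN -0-> SEND -0-> RECV -0-> WARM -2-> ARM -2-> SPIN -1-> RECV -1-> RUN -2-> ARM -1-> RUN -2-> ARM -2-> SPIN -0-> HOLD  → end HOLD, accepted
w4: Trace: RUN -1-> RECV -2-> SEND -1-> SEND -0-> RECV -2-> SEND -1-> SEND -0-> RECV -0-> WARM -0-> RECV -0-> WARM -0-> RECV -1-> RUN -0-> ARM -2-> SPIN -2-> SPIN  → end SPIN, rejected

w2, w3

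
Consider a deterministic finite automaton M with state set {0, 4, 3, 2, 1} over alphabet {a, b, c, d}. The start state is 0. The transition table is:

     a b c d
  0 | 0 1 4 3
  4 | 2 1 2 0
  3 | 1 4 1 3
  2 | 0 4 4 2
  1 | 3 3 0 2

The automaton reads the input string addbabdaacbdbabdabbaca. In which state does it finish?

0

start at 0
read 'a': 0 → 0
read 'd': 0 → 3
read 'd': 3 → 3
read 'b': 3 → 4
read 'a': 4 → 2
read 'b': 2 → 4
read 'd': 4 → 0
read 'a': 0 → 0
read 'a': 0 → 0
read 'c': 0 → 4
read 'b': 4 → 1
read 'd': 1 → 2
read 'b': 2 → 4
read 'a': 4 → 2
read 'b': 2 → 4
read 'd': 4 → 0
read 'a': 0 → 0
read 'b': 0 → 1
read 'b': 1 → 3
read 'a': 3 → 1
read 'c': 1 → 0
read 'a': 0 → 0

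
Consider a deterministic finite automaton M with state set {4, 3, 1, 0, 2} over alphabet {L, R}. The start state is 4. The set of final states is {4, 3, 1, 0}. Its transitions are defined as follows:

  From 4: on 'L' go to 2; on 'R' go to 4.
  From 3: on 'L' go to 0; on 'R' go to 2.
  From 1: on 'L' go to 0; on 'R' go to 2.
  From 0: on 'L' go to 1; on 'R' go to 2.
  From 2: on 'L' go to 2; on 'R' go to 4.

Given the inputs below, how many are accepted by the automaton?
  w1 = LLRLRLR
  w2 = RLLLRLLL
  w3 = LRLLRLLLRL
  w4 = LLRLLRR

w1:
  start at 4
  read 'L': 4 → 2
  read 'L': 2 → 2
  read 'R': 2 → 4
  read 'L': 4 → 2
  read 'R': 2 → 4
  read 'L': 4 → 2
  read 'R': 2 → 4
  end 4, accepted
w2:
  start at 4
  read 'R': 4 → 4
  read 'L': 4 → 2
  read 'L': 2 → 2
  read 'L': 2 → 2
  read 'R': 2 → 4
  read 'L': 4 → 2
  read 'L': 2 → 2
  read 'L': 2 → 2
  end 2, rejected
w3:
  start at 4
  read 'L': 4 → 2
  read 'R': 2 → 4
  read 'L': 4 → 2
  read 'L': 2 → 2
  read 'R': 2 → 4
  read 'L': 4 → 2
  read 'L': 2 → 2
  read 'L': 2 → 2
  read 'R': 2 → 4
  read 'L': 4 → 2
  end 2, rejected
w4:
  start at 4
  read 'L': 4 → 2
  read 'L': 2 → 2
  read 'R': 2 → 4
  read 'L': 4 → 2
  read 'L': 2 → 2
  read 'R': 2 → 4
  read 'R': 4 → 4
  end 4, accepted

2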